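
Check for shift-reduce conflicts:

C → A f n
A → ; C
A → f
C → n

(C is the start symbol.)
No shift-reduce conflicts

A shift-reduce conflict occurs when an LR(0) state has both:
  - a complete (reduce) item [A → α .] (dot at the end), and
  - a shift item [B → β . c γ] (dot before a terminal).

Augment with C' → C and build the canonical LR(0) collection (I0 = CLOSURE({[C' → . C]}), then GOTO on every symbol after a dot until no new states appear). It has 9 states:
  I0: { [A → . ; C], [A → . f], [C → . A f n], [C → . n], [C' → . C] }  — shift
  I1: { [A → . ; C], [A → . f], [A → ; . C], [C → . A f n], [C → . n] }  — shift
  I2: { [C → A . f n] }  — shift
  I3: { [C' → C .] }  — accept
  I4: { [A → f .] }  — reduce
  I5: { [C → n .] }  — reduce
  I6: { [C → A f . n] }  — shift
  I7: { [C → A f n .] }  — reduce
  I8: { [A → ; C .] }  — reduce

No state contains both a complete item and a shift item.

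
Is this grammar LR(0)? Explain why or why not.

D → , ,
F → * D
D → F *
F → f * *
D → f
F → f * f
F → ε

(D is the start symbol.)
Augment with D' → D and build the canonical LR(0) collection (I0 = CLOSURE({[D' → . D]}), then GOTO on every symbol after a dot until no new states appear). It has 12 states:
  I0: { [D → . , ,], [D → . F *], [D → . f], [D' → . D], [F → . * D], [F → . f * *], [F → . f * f], [F → .] }  — shift, reduce
  I1: { [D → . , ,], [D → . F *], [D → . f], [F → * . D], [F → . * D], [F → . f * *], [F → . f * f], [F → .] }  — shift, reduce
  I2: { [D → , . ,] }  — shift
  I3: { [D' → D .] }  — accept
  I4: { [D → F . *] }  — shift
  I5: { [D → f .], [F → f . * *], [F → f . * f] }  — shift, reduce
  I6: { [F → f * . *], [F → f * . f] }  — shift
  I7: { [F → f * * .] }  — reduce
  I8: { [F → f * f .] }  — reduce
  I9: { [D → F * .] }  — reduce
  I10: { [D → , , .] }  — reduce
  I11: { [F → * D .] }  — reduce

Conflict in state I0:
  Shift-reduce conflict between [F → .] and [D → . , ,]
So the grammar is NOT LR(0).

Answer: No. Shift-reduce conflict between [F → .] and [D → . , ,]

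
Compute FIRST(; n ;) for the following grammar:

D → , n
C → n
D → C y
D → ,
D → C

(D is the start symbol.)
{ ';' }

To compute FIRST(; n ;), process the symbols left to right:
Symbol ; is a terminal. Add ';' and stop.
FIRST(; n ;) = { ';' }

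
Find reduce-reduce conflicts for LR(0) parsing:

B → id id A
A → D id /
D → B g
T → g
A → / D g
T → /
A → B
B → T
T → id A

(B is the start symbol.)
Yes — I11: [B → id id A .] vs [T → id A .]

Augment with B' → B and build the canonical LR(0) collection (I0 = CLOSURE({[B' → . B]}), then GOTO on every symbol after a dot until no new states appear). It has 18 states:
  I0: { [B → . T], [B → . id id A], [B' → . B], [T → . /], [T → . g], [T → . id A] }  — shift
  I1: { [T → / .] }  — reduce
  I2: { [B' → B .] }  — accept
  I3: { [B → T .] }  — reduce
  I4: { [T → g .] }  — reduce
  I5: { [A → . / D g], [A → . B], [A → . D id /], [B → . T], [B → . id id A], [B → id . id A], [D → . B g], [T → . /], [T → . g], [T → . id A], [T → id . A] }  — shift
  I6: { [A → / . D g], [B → . T], [B → . id id A], [D → . B g], [T → . /], [T → . g], [T → . id A], [T → / .] }  — shift, reduce
  I7: { [T → id A .] }  — reduce
  I8: { [A → B .], [D → B . g] }  — shift, reduce
  I9: { [A → D . id /] }  — shift
  I10: { [A → . / D g], [A → . B], [A → . D id /], [B → . T], [B → . id id A], [B → id . id A], [B → id id . A], [D → . B g], [T → . /], [T → . g], [T → . id A], [T → id . A] }  — shift
  I11: { [B → id id A .], [T → id A .] }  — 2 reduces
  I12: { [A → D id . /] }  — shift
  I13: { [A → D id / .] }  — reduce
  I14: { [D → B g .] }  — reduce
  I15: { [D → B . g] }  — shift
  I16: { [A → / D . g] }  — shift
  I17: { [A → / D g .] }  — reduce

I11 contains complete items [B → id id A .], [T → id A .] — reduce-reduce conflict.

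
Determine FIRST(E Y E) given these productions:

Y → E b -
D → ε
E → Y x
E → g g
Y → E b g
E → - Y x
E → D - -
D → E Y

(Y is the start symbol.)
{ '-', 'g' }

FIRST sets of the non-terminals involved (from the grammar, by fixed-point iteration):
  FIRST(E) = { '-', 'g' }

To compute FIRST(E Y E), process the symbols left to right:
Symbol E is a non-terminal. Add FIRST(E) \ {ε} = { '-', 'g' }
E is not nullable (ε ∉ FIRST(E)), so stop here.
FIRST(E Y E) = { '-', 'g' }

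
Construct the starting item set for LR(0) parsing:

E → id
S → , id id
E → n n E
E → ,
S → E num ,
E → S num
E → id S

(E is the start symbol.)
First, augment the grammar with E' → E
I₀ = CLOSURE({ [E' → . E] }):
  [E' → . E] has the dot before E: add [E → . id], [E → . n n E], [E → . ,], [E → . S num], [E → . id S]
  [E → . S num] has the dot before S: add [S → . , id id], [S → . E num ,]
No further items can be added.

I₀ = { [E → . ,], [E → . S num], [E → . id S], [E → . id], [E → . n n E], [E' → . E], [S → . , id id], [S → . E num ,] }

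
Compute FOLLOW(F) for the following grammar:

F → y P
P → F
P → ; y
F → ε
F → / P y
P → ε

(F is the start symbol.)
To compute FOLLOW(F), find every occurrence of F on a right-hand side N → α F β: add FIRST(β) \ {ε}, and if β is empty or nullable also add FOLLOW(N). Iterate to a fixed point.

F is the start symbol, so $ ∈ FOLLOW(F).
In P → F: F is at the end, add FOLLOW(P)

The FOLLOW sets referred to above (computed the same way, to a fixed point):
  FOLLOW(P) = { $, 'y' }

Taking the union: FOLLOW(F) = { $, 'y' }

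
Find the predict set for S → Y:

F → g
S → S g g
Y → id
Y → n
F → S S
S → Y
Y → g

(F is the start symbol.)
PREDICT(S → Y) = (FIRST(RHS) \ {ε}) ∪ (FOLLOW(S) if ε ∈ FIRST(RHS), i.e. RHS ⇒* ε)
FIRST(Y) = { 'g', 'id', 'n' }
FIRST(Y) = { 'g', 'id', 'n' }
ε ∉ FIRST(Y), so FOLLOW(S) is not added.
PREDICT(S → Y) = { 'g', 'id', 'n' }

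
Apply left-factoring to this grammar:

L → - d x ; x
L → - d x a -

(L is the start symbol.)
L → - d x L'
L' → ; x
L' → a -

Left-factoring transforms A → αβ₁ | αβ₂ into A → αA' and A' → β₁ | β₂
(α is the longest common prefix among the alternatives). Repeat until
no nonterminal has two alternatives with a common prefix.

Round 1: L has alternatives sharing prefix '- d x'. Introduce L': L → - d x L'
  Add: L' → ; x
  Add: L' → a -

No remaining common prefixes — done.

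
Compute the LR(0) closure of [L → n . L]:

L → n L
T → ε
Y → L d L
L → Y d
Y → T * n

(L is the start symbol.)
Start with: [L → n . L]
  [L → n . L] has the dot before L: add [L → . n L], [L → . Y d]
  [L → . Y d] has the dot before Y: add [Y → . L d L], [Y → . T * n]
  [Y → . T * n] has the dot before T: add [T → .]
No further items can be added.

CLOSURE = { [L → . Y d], [L → . n L], [L → n . L], [T → .], [Y → . L d L], [Y → . T * n] }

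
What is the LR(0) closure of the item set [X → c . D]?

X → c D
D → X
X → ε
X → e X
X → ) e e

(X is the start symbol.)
{ [D → . X], [X → . ) e e], [X → . c D], [X → . e X], [X → .], [X → c . D] }

Start with: [X → c . D]
  [X → c . D] has the dot before D: add [D → . X]
  [D → . X] has the dot before X: add [X → . c D], [X → .], [X → . e X], [X → . ) e e]
No further items can be added.

CLOSURE = { [D → . X], [X → . ) e e], [X → . c D], [X → . e X], [X → .], [X → c . D] }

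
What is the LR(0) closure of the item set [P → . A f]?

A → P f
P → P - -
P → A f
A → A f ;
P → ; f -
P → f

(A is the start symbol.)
Start with: [P → . A f]
  [P → . A f] has the dot before A: add [A → . P f], [A → . A f ;]
  [A → . P f] has the dot before P: add [P → . P - -], [P → . ; f -], [P → . f]
No further items can be added.

CLOSURE = { [A → . A f ;], [A → . P f], [P → . ; f -], [P → . A f], [P → . P - -], [P → . f] }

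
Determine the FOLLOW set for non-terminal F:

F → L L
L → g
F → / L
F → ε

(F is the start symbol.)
{ $ }

To compute FOLLOW(F), find every occurrence of F on a right-hand side N → α F β: add FIRST(β) \ {ε}, and if β is empty or nullable also add FOLLOW(N). Iterate to a fixed point.

F is the start symbol, so $ ∈ FOLLOW(F).
F does not occur on any right-hand side.

Taking the union: FOLLOW(F) = { $ }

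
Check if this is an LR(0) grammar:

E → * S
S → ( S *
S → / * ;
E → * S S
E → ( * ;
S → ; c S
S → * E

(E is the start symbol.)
No. Shift-reduce conflict between [E → * S .] and [S → . ( S *]

Augment with E' → E and build the canonical LR(0) collection (I0 = CLOSURE({[E' → . E]}), then GOTO on every symbol after a dot until no new states appear). It has 19 states:
  I0: { [E → . ( * ;], [E → . * S S], [E → . * S], [E' → . E] }  — shift
  I1: { [E → ( . * ;] }  — shift
  I2: { [E → * . S S], [E → * . S], [S → . ( S *], [S → . * E], [S → . / * ;], [S → . ; c S] }  — shift
  I3: { [E' → E .] }  — accept
  I4: { [S → ( . S *], [S → . ( S *], [S → . * E], [S → . / * ;], [S → . ; c S] }  — shift
  I5: { [E → . ( * ;], [E → . * S S], [E → . * S], [S → * . E] }  — shift
  I6: { [S → / . * ;] }  — shift
  I7: { [S → ; . c S] }  — shift
  I8: { [E → * S . S], [E → * S .], [S → . ( S *], [S → . * E], [S → . / * ;], [S → . ; c S] }  — shift, reduce
  I9: { [E → * S S .] }  — reduce
  I10: { [S → . ( S *], [S → . * E], [S → . / * ;], [S → . ; c S], [S → ; c . S] }  — shift
  I11: { [S → ; c S .] }  — reduce
  I12: { [S → / * . ;] }  — shift
  I13: { [S → / * ; .] }  — reduce
  I14: { [S → * E .] }  — reduce
  I15: { [S → ( S . *] }  — shift
  I16: { [S → ( S * .] }  — reduce
  I17: { [E → ( * . ;] }  — shift
  I18: { [E → ( * ; .] }  — reduce

Conflict in state I8:
  Shift-reduce conflict between [E → * S .] and [S → . ( S *]
So the grammar is NOT LR(0).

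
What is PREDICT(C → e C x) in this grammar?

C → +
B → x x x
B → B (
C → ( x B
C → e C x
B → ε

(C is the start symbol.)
PREDICT(C → e C x) = (FIRST(RHS) \ {ε}) ∪ (FOLLOW(C) if ε ∈ FIRST(RHS), i.e. RHS ⇒* ε)
FIRST(e C x) = { 'e' }
ε ∉ FIRST(e C x), so FOLLOW(C) is not added.
PREDICT(C → e C x) = { 'e' }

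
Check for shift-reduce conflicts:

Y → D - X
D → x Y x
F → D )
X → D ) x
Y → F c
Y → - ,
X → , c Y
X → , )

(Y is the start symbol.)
A shift-reduce conflict occurs when an LR(0) state has both:
  - a complete (reduce) item [A → α .] (dot at the end), and
  - a shift item [B → β . c γ] (dot before a terminal).

Augment with Y' → Y and build the canonical LR(0) collection (I0 = CLOSURE({[Y' → . Y]}), then GOTO on every symbol after a dot until no new states appear). It has 20 states:
  I0: { [D → . x Y x], [F → . D )], [Y → . - ,], [Y → . D - X], [Y → . F c], [Y' → . Y] }  — shift
  I1: { [Y → - . ,] }  — shift
  I2: { [F → D . )], [Y → D . - X] }  — shift
  I3: { [Y → F . c] }  — shift
  I4: { [Y' → Y .] }  — accept
  I5: { [D → . x Y x], [D → x . Y x], [F → . D )], [Y → . - ,], [Y → . D - X], [Y → . F c] }  — shift
  I6: { [D → x Y . x] }  — shift
  I7: { [D → x Y x .] }  — reduce
  I8: { [Y → F c .] }  — reduce
  I9: { [F → D ) .] }  — reduce
  I10: { [D → . x Y x], [X → . , )], [X → . , c Y], [X → . D ) x], [Y → D - . X] }  — shift
  I11: { [X → , . )], [X → , . c Y] }  — shift
  I12: { [X → D . ) x] }  — shift
  I13: { [Y → D - X .] }  — reduce
  I14: { [X → D ) . x] }  — shift
  I15: { [X → D ) x .] }  — reduce
  I16: { [X → , ) .] }  — reduce
  I17: { [D → . x Y x], [F → . D )], [X → , c . Y], [Y → . - ,], [Y → . D - X], [Y → . F c] }  — shift
  I18: { [X → , c Y .] }  — reduce
  I19: { [Y → - , .] }  — reduce

No state contains both a complete item and a shift item.

Answer: No shift-reduce conflicts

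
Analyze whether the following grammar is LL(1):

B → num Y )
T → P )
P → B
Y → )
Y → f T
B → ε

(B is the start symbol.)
Relevant sets:
  FOLLOW(B) = { $, ')' }

For B:
  PREDICT(B → num Y ')') = { 'num' }
  PREDICT(B → ε) = { $, ')' }
For Y:
  PREDICT(Y → ')') = { ')' }
  PREDICT(Y → f T) = { 'f' }
T, P have a single production, so nothing to check there.

All predict sets are disjoint. The grammar IS LL(1).

Answer: Yes, the grammar is LL(1).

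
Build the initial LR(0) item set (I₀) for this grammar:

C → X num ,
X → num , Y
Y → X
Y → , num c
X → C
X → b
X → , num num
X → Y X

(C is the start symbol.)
{ [C → . X num ,], [C' → . C], [X → . , num num], [X → . C], [X → . Y X], [X → . b], [X → . num , Y], [Y → . , num c], [Y → . X] }

First, augment the grammar with C' → C
I₀ = CLOSURE({ [C' → . C] }):
  [C' → . C] has the dot before C: add [C → . X num ,]
  [C → . X num ,] has the dot before X: add [X → . num , Y], [X → . C], [X → . b], [X → . , num num], [X → . Y X]
  [X → . Y X] has the dot before Y: add [Y → . X], [Y → . , num c]
No further items can be added.

I₀ = { [C → . X num ,], [C' → . C], [X → . , num num], [X → . C], [X → . Y X], [X → . b], [X → . num , Y], [Y → . , num c], [Y → . X] }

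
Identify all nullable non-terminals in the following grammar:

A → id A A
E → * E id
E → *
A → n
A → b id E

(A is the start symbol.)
A non-terminal is nullable if it can derive ε (the empty string): either it has an ε-production, or it has a production whose right-hand side consists entirely of nullable non-terminals.

There are no ε-productions, so no non-terminal can derive ε.
No non-terminals are nullable.

Answer: None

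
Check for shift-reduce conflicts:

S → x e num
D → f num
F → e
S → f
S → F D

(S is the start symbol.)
Augment with S' → S and build the canonical LR(0) collection (I0 = CLOSURE({[S' → . S]}), then GOTO on every symbol after a dot until no new states appear). It has 11 states:
  I0: { [F → . e], [S → . F D], [S → . f], [S → . x e num], [S' → . S] }  — shift
  I1: { [D → . f num], [S → F . D] }  — shift
  I2: { [S' → S .] }  — accept
  I3: { [F → e .] }  — reduce
  I4: { [S → f .] }  — reduce
  I5: { [S → x . e num] }  — shift
  I6: { [S → x e . num] }  — shift
  I7: { [S → x e num .] }  — reduce
  I8: { [S → F D .] }  — reduce
  I9: { [D → f . num] }  — shift
  I10: { [D → f num .] }  — reduce

No state contains both a complete item and a shift item.

Answer: No shift-reduce conflicts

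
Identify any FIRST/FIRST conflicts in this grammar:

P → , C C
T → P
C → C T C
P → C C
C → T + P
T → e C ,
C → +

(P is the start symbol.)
Yes. P → ',' C C / P → C C on { ',' }; T → P / T → e C ',' on { 'e' }; C → C T C / C → T '+' P on { '+', ',', 'e' }; C → C T C / C → '+' on { '+' }; C → T '+' P / C → '+' on { '+' }

FIRST sets of the non-terminals at (or reachable through a nullable prefix from) the front of some alternative:
  FIRST(C) = { '+', ',', 'e' }
  FIRST(P) = { '+', ',', 'e' }
  FIRST(T) = { '+', ',', 'e' }

Productions for P:
  P → , C C: FIRST = { ',' }
  P → C C: FIRST = { '+', ',', 'e' }
Productions for T:
  T → P: FIRST = { '+', ',', 'e' }
  T → e C ,: FIRST = { 'e' }
Productions for C:
  C → C T C: FIRST = { '+', ',', 'e' }
  C → T + P: FIRST = { '+', ',', 'e' }
  C → +: FIRST = { '+' }

Conflict for P: P → , C C and P → C C
  Overlap: { ',' }
Conflict for T: T → P and T → e C ,
  Overlap: { 'e' }
Conflict for C: C → C T C and C → T + P
  Overlap: { '+', ',', 'e' }
Conflict for C: C → C T C and C → +
  Overlap: { '+' }
Conflict for C: C → T + P and C → +
  Overlap: { '+' }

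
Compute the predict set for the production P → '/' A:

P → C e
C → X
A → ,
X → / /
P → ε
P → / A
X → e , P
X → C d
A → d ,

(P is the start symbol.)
{ '/' }

PREDICT(P → '/' A) = (FIRST(RHS) \ {ε}) ∪ (FOLLOW(P) if ε ∈ FIRST(RHS), i.e. RHS ⇒* ε)
FIRST('/' A) = { '/' }
ε ∉ FIRST('/' A), so FOLLOW(P) is not added.
PREDICT(P → '/' A) = { '/' }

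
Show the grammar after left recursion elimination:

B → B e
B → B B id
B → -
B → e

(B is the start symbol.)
B → - B'
B → e B'
B' → e B'
B' → B id B'
B' → ε

B is directly left-recursive. The standard transformation for
  A → A α₁ | ... | A α_m | β₁ | ... | β_n
is
  A  → β₁ A' | ... | β_n A'
  A' → α₁ A' | ... | α_m A' | ε

B → - becomes B → - B'
B → e becomes B → e B'
B → B e becomes B' → e B'
B → B B id becomes B' → B id B'
Add B' → ε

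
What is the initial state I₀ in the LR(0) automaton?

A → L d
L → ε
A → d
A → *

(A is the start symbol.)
{ [A → . *], [A → . L d], [A → . d], [A' → . A], [L → .] }

First, augment the grammar with A' → A
I₀ = CLOSURE({ [A' → . A] }):
  [A' → . A] has the dot before A: add [A → . L d], [A → . d], [A → . *]
  [A → . L d] has the dot before L: add [L → .]
No further items can be added.

I₀ = { [A → . *], [A → . L d], [A → . d], [A' → . A], [L → .] }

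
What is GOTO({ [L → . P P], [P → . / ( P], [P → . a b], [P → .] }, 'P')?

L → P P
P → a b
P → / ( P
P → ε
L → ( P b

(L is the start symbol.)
{ [L → P . P], [P → . / ( P], [P → . a b], [P → .] }

GOTO(I, 'P') = CLOSURE({ [A → αX.β] : [A → α.Xβ] ∈ I, X = 'P' })

Items with dot before 'P', with the dot advanced:
  [L → . P P] → [L → P . P]
Closure of the advanced items:
  [L → P . P] has the dot before P: add [P → . a b], [P → . / ( P], [P → .]

GOTO = { [L → P . P], [P → . / ( P], [P → . a b], [P → .] }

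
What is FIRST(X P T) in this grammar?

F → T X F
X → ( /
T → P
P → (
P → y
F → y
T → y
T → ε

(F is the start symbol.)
{ '(' }

FIRST sets of the non-terminals involved (from the grammar, by fixed-point iteration):
  FIRST(X) = { '(' }

To compute FIRST(X P T), process the symbols left to right:
Symbol X is a non-terminal. Add FIRST(X) \ {ε} = { '(' }
X is not nullable (ε ∉ FIRST(X)), so stop here.
FIRST(X P T) = { '(' }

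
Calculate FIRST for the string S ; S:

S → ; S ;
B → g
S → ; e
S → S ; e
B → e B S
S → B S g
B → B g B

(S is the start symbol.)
{ ';', 'e', 'g' }

FIRST sets of the non-terminals involved (from the grammar, by fixed-point iteration):
  FIRST(S) = { ';', 'e', 'g' }

To compute FIRST(S ; S), process the symbols left to right:
Symbol S is a non-terminal. Add FIRST(S) \ {ε} = { ';', 'e', 'g' }
S is not nullable (ε ∉ FIRST(S)), so stop here.
FIRST(S ; S) = { ';', 'e', 'g' }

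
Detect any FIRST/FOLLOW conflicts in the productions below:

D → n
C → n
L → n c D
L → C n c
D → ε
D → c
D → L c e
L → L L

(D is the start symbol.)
Yes. D → n with FOLLOW(D) on { 'n' }; D → c with FOLLOW(D) on { 'c' }; D → L c e with FOLLOW(D) on { 'n' }

A FIRST/FOLLOW conflict occurs when a non-terminal N has a nullable alternative N → β (β ⇒* ε) and another alternative N → α with FIRST(α) ∩ FOLLOW(N) ≠ ∅: on such a lookahead the parser cannot decide between expanding α and letting N vanish via β.

Nullable non-terminals: D.
FIRST sets used below: FIRST(L) = { 'n' }

D: nullable alternative(s) D → ε; FOLLOW(D) = { $, 'c', 'n' }
  D → n: FIRST \ {ε} = { 'n' } — overlaps FOLLOW(D) on { 'n' }: CONFLICT
  D → ε: FIRST \ {ε} = { } — this is the only nullable alternative, skip
  D → c: FIRST \ {ε} = { 'c' } — overlaps FOLLOW(D) on { 'c' }: CONFLICT
  D → L c e: FIRST \ {ε} = { 'n' } — overlaps FOLLOW(D) on { 'n' }: CONFLICT

C, L have no nullable alternative, so no FIRST/FOLLOW check is needed there.

So the grammar has 3 FIRST/FOLLOW conflicts (marked CONFLICT above).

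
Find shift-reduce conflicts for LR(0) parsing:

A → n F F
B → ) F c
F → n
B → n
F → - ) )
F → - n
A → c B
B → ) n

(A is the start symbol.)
Augment with A' → A and build the canonical LR(0) collection (I0 = CLOSURE({[A' → . A]}), then GOTO on every symbol after a dot until no new states appear). It has 17 states:
  I0: { [A → . c B], [A → . n F F], [A' → . A] }  — shift
  I1: { [A' → A .] }  — accept
  I2: { [A → c . B], [B → . ) F c], [B → . ) n], [B → . n] }  — shift
  I3: { [A → n . F F], [F → . - ) )], [F → . - n], [F → . n] }  — shift
  I4: { [F → - . ) )], [F → - . n] }  — shift
  I5: { [A → n F . F], [F → . - ) )], [F → . - n], [F → . n] }  — shift
  I6: { [F → n .] }  — reduce
  I7: { [A → n F F .] }  — reduce
  I8: { [F → - ) . )] }  — shift
  I9: { [F → - n .] }  — reduce
  I10: { [F → - ) ) .] }  — reduce
  I11: { [B → ) . F c], [B → ) . n], [F → . - ) )], [F → . - n], [F → . n] }  — shift
  I12: { [A → c B .] }  — reduce
  I13: { [B → n .] }  — reduce
  I14: { [B → ) F . c] }  — shift
  I15: { [B → ) n .], [F → n .] }  — 2 reduces
  I16: { [B → ) F c .] }  — reduce

No state contains both a complete item and a shift item.

Answer: No shift-reduce conflicts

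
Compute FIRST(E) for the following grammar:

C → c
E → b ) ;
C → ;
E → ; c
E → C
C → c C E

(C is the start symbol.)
To compute FIRST(E), examine every production with E on the left-hand side, reading each right-hand side left to right until a non-nullable symbol is reached.

FIRST sets of the other non-terminals involved (by the same procedure, iterated to a fixed point):
  FIRST(C) = { ';', 'c' }

From E → b ) ;:
  - b is a terminal: add 'b' and stop
From E → ; c:
  - ';' is a terminal: add ';' and stop
From E → C:
  - C is a non-terminal: add FIRST(C) \ {ε} = { ';', 'c' }
    C is not nullable, so stop

Collecting: FIRST(E) = { ';', 'b', 'c' }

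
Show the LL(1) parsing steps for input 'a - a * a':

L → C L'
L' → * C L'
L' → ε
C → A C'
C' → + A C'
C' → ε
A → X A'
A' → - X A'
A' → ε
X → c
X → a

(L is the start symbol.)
LL(1) parsing maintains a stack (initially the start symbol over $) and the input. At each step: if the stack top is a terminal, match it against the current input token; if it is a non-terminal N, replace it with the RHS of M[N, lookahead] (the unique production whose predict set contains the lookahead).

Stack is shown with the top on the left.

Stack           Input        Action
-----------------------------------
L $             a - a * a $  output L → C L'
C L' $          a - a * a $  output C → A C'
A C' L' $       a - a * a $  output A → X A'
X A' C' L' $    a - a * a $  output X → a
a A' C' L' $    a - a * a $  match 'a'
A' C' L' $      - a * a $    output A' → - X A'
- X A' C' L' $  - a * a $    match '-'
X A' C' L' $    a * a $      output X → a
a A' C' L' $    a * a $      match 'a'
A' C' L' $      * a $        output A' → ε
C' L' $         * a $        output C' → ε
L' $            * a $        output L' → * C L'
* C L' $        * a $        match '*'
C L' $          a $          output C → A C'
A C' L' $       a $          output A → X A'
X A' C' L' $    a $          output X → a
a A' C' L' $    a $          match 'a'
A' C' L' $      $            output A' → ε
C' L' $         $            output C' → ε
L' $            $            output L' → ε
$               $            accept

The string is accepted.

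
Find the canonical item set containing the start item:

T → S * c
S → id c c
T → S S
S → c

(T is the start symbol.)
First, augment the grammar with T' → T
I₀ = CLOSURE({ [T' → . T] }):
  [T' → . T] has the dot before T: add [T → . S * c], [T → . S S]
  [T → . S * c] has the dot before S: add [S → . id c c], [S → . c]
No further items can be added.

I₀ = { [S → . c], [S → . id c c], [T → . S * c], [T → . S S], [T' → . T] }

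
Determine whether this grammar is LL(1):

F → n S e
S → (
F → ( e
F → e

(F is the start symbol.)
Yes, the grammar is LL(1).

A grammar is LL(1) if for each non-terminal N with multiple productions, the predict sets of those productions are pairwise disjoint, where PREDICT(N → α) = (FIRST(α) \ {ε}) ∪ (FOLLOW(N) if α ⇒* ε).

For F:
  PREDICT(F → n S e) = { 'n' }
  PREDICT(F → '(' e) = { '(' }
  PREDICT(F → e) = { 'e' }
S has a single production, so nothing to check there.

All predict sets are disjoint. The grammar IS LL(1).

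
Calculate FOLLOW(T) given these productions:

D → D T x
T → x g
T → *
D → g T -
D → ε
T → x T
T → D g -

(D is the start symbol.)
{ '-', 'x' }

In D → D T x: T is followed by x, add FIRST(x) \ {ε} = { 'x' }
In D → g T -: T is followed by '-', add FIRST('-') \ {ε} = { '-' }
In T → x T: T is at the end; this adds FOLLOW(T) to itself — nothing new

Taking the union: FOLLOW(T) = { '-', 'x' }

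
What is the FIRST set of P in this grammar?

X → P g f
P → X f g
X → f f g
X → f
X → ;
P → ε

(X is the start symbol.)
FIRST sets of the other non-terminals involved (by the same procedure, iterated to a fixed point):
  FIRST(X) = { ';', 'f', 'g' }

From P → X f g:
  - X is a non-terminal: add FIRST(X) \ {ε} = { ';', 'f', 'g' }
    X is not nullable, so stop
From P → ε:
  - ε-production, so ε ∈ FIRST(P)

Collecting: FIRST(P) = { ';', 'f', 'g', ε }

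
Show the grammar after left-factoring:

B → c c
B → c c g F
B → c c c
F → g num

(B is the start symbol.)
B → c c B'
B' → ε
B' → g F
B' → c
F → g num

Left-factoring transforms A → αβ₁ | αβ₂ into A → αA' and A' → β₁ | β₂
(α is the longest common prefix among the alternatives). Repeat until
no nonterminal has two alternatives with a common prefix.

Round 1: B has alternatives sharing prefix 'c c'. Introduce B': B → c c B'
  Add: B' → ε
  Add: B' → g F
  Add: B' → c

No remaining common prefixes — done.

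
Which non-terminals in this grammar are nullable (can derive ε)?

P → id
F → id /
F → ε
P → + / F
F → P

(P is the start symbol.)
{ 'F' }

ε-productions: F → ε
So F is immediately nullable.
No further non-terminal can be added: every production for the remaining non-terminals contains a terminal or a non-nullable non-terminal.
Nullable = { 'F' }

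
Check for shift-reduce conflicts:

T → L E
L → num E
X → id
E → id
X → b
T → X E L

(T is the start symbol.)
No shift-reduce conflicts

A shift-reduce conflict occurs when an LR(0) state has both:
  - a complete (reduce) item [A → α .] (dot at the end), and
  - a shift item [B → β . c γ] (dot before a terminal).

Augment with T' → T and build the canonical LR(0) collection (I0 = CLOSURE({[T' → . T]}), then GOTO on every symbol after a dot until no new states appear). It has 12 states:
  I0: { [L → . num E], [T → . L E], [T → . X E L], [T' → . T], [X → . b], [X → . id] }  — shift
  I1: { [E → . id], [T → L . E] }  — shift
  I2: { [T' → T .] }  — accept
  I3: { [E → . id], [T → X . E L] }  — shift
  I4: { [X → b .] }  — reduce
  I5: { [X → id .] }  — reduce
  I6: { [E → . id], [L → num . E] }  — shift
  I7: { [L → num E .] }  — reduce
  I8: { [E → id .] }  — reduce
  I9: { [L → . num E], [T → X E . L] }  — shift
  I10: { [T → X E L .] }  — reduce
  I11: { [T → L E .] }  — reduce

No state contains both a complete item and a shift item.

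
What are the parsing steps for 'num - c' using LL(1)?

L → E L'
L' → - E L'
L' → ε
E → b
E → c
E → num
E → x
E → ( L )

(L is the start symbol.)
LL(1) parsing maintains a stack (initially the start symbol over $) and the input. At each step: if the stack top is a terminal, match it against the current input token; if it is a non-terminal N, replace it with the RHS of M[N, lookahead] (the unique production whose predict set contains the lookahead).

Stack is shown with the top on the left.

Stack     Input      Action
---------------------------
L $       num - c $  output L → E L'
E L' $    num - c $  output E → num
num L' $  num - c $  match 'num'
L' $      - c $      output L' → - E L'
- E L' $  - c $      match '-'
E L' $    c $        output E → c
c L' $    c $        match 'c'
L' $      $          output L' → ε
$         $          accept

The string is accepted.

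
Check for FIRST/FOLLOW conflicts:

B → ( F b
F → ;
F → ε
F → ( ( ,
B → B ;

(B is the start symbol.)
No FIRST/FOLLOW conflicts.

Nullable non-terminals: F.

F: nullable alternative(s) F → ε; FOLLOW(F) = { 'b' }
  F → ;: FIRST \ {ε} = { ';' } — disjoint from FOLLOW(F)
  F → ε: FIRST \ {ε} = { } — this is the only nullable alternative, skip
  F → ( ( ,: FIRST \ {ε} = { '(' } — disjoint from FOLLOW(F)

B has no nullable alternative, so no FIRST/FOLLOW check is needed there.

No FIRST/FOLLOW conflicts found.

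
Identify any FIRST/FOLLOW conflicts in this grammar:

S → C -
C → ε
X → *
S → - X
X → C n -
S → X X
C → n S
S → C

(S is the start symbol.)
A FIRST/FOLLOW conflict occurs when a non-terminal N has a nullable alternative N → β (β ⇒* ε) and another alternative N → α with FIRST(α) ∩ FOLLOW(N) ≠ ∅: on such a lookahead the parser cannot decide between expanding α and letting N vanish via β.

Nullable non-terminals: C, S.
FIRST sets used below: FIRST(C) = { 'n', ε }, FIRST(X) = { '*', 'n' }

C: nullable alternative(s) C → ε; FOLLOW(C) = { $, '-', 'n' }
  C → ε: FIRST \ {ε} = { } — this is the only nullable alternative, skip
  C → n S: FIRST \ {ε} = { 'n' } — overlaps FOLLOW(C) on { 'n' }: CONFLICT

S: nullable alternative(s) S → C; FOLLOW(S) = { $, '-', 'n' }
  S → C -: FIRST \ {ε} = { '-', 'n' } — overlaps FOLLOW(S) on { '-', 'n' }: CONFLICT
  S → - X: FIRST \ {ε} = { '-' } — overlaps FOLLOW(S) on { '-' }: CONFLICT
  S → X X: FIRST \ {ε} = { '*', 'n' } — overlaps FOLLOW(S) on { 'n' }: CONFLICT
  S → C: FIRST \ {ε} = { 'n' } — this is the only nullable alternative, skip

X has no nullable alternative, so no FIRST/FOLLOW check is needed there.

So the grammar has 4 FIRST/FOLLOW conflicts (marked CONFLICT above).

Answer: Yes. S → C '-' with FOLLOW(S) on { '-', 'n' }; S → '-' X with FOLLOW(S) on { '-' }; S → X X with FOLLOW(S) on { 'n' }; C → n S with FOLLOW(C) on { 'n' }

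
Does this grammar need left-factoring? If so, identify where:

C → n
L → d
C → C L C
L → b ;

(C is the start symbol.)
Left-factoring is needed when two productions for the same non-terminal
share a common prefix on the right-hand side.

Productions for C:
  C → n
  C → C L C
Productions for L:
  L → d
  L → b ;

No common prefixes found.

Answer: No, left-factoring is not needed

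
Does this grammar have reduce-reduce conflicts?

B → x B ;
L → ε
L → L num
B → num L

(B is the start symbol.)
A reduce-reduce conflict occurs when an LR(0) state has two complete items [A → α .] and [B → β .] — both call for a reduction, and with no lookahead the parser cannot choose between them.

Augment with B' → B and build the canonical LR(0) collection (I0 = CLOSURE({[B' → . B]}), then GOTO on every symbol after a dot until no new states appear). It has 8 states:
  I0: { [B → . num L], [B → . x B ;], [B' → . B] }  — shift
  I1: { [B' → B .] }  — accept
  I2: { [B → num . L], [L → . L num], [L → .] }  — reduce
  I3: { [B → . num L], [B → . x B ;], [B → x . B ;] }  — shift
  I4: { [B → x B . ;] }  — shift
  I5: { [B → x B ; .] }  — reduce
  I6: { [B → num L .], [L → L . num] }  — shift, reduce
  I7: { [L → L num .] }  — reduce

No state contains more than one complete item.

Answer: No reduce-reduce conflicts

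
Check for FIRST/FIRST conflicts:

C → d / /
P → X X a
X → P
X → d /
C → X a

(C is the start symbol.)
Yes. C → d '/' '/' / C → X a on { 'd' }; X → P / X → d '/' on { 'd' }

FIRST sets of the non-terminals at (or reachable through a nullable prefix from) the front of some alternative:
  FIRST(X) = { 'd' }
  FIRST(P) = { 'd' }

Productions for C:
  C → d / /: FIRST = { 'd' }
  C → X a: FIRST = { 'd' }
Productions for X:
  X → P: FIRST = { 'd' }
  X → d /: FIRST = { 'd' }
P has only one production, so no FIRST/FIRST conflict is possible there.

Conflict for C: C → d / / and C → X a
  Overlap: { 'd' }
Conflict for X: X → P and X → d /
  Overlap: { 'd' }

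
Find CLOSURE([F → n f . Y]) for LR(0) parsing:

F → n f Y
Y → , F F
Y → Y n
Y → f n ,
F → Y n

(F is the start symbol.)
{ [F → n f . Y], [Y → . , F F], [Y → . Y n], [Y → . f n ,] }

Start with: [F → n f . Y]
  [F → n f . Y] has the dot before Y: add [Y → . , F F], [Y → . Y n], [Y → . f n ,]
No further items can be added.

CLOSURE = { [F → n f . Y], [Y → . , F F], [Y → . Y n], [Y → . f n ,] }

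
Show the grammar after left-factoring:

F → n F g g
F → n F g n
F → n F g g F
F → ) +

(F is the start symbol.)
F → n F g F'
F' → g F''
F'' → ε
F'' → F
F' → n
F → ) +

Left-factoring transforms A → αβ₁ | αβ₂ into A → αA' and A' → β₁ | β₂
(α is the longest common prefix among the alternatives). Repeat until
no nonterminal has two alternatives with a common prefix.

Round 1: F has alternatives sharing prefix 'n F g'. Introduce F': F → n F g F'
  Add: F' → g
  Add: F' → n
  Add: F' → g F

Round 2: F' has alternatives sharing prefix 'g'. Introduce F'': F' → g F''
  Add: F'' → ε
  Add: F'' → F

No remaining common prefixes — done.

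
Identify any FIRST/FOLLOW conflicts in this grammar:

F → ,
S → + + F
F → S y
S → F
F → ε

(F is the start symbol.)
A FIRST/FOLLOW conflict occurs when a non-terminal N has a nullable alternative N → β (β ⇒* ε) and another alternative N → α with FIRST(α) ∩ FOLLOW(N) ≠ ∅: on such a lookahead the parser cannot decide between expanding α and letting N vanish via β.

Nullable non-terminals: F, S.
FIRST sets used below: FIRST(S) = { '+', ',', 'y', ε }, FIRST(F) = { '+', ',', 'y', ε }

F: nullable alternative(s) F → ε; FOLLOW(F) = { $, 'y' }
  F → ,: FIRST \ {ε} = { ',' } — disjoint from FOLLOW(F)
  F → S y: FIRST \ {ε} = { '+', ',', 'y' } — overlaps FOLLOW(F) on { 'y' }: CONFLICT
  F → ε: FIRST \ {ε} = { } — this is the only nullable alternative, skip

S: nullable alternative(s) S → F; FOLLOW(S) = { 'y' }
  S → + + F: FIRST \ {ε} = { '+' } — disjoint from FOLLOW(S)
  S → F: FIRST \ {ε} = { '+', ',', 'y' } — this is the only nullable alternative, skip

So the grammar has 1 FIRST/FOLLOW conflict (marked CONFLICT above).

Answer: Yes. F → S y with FOLLOW(F) on { 'y' }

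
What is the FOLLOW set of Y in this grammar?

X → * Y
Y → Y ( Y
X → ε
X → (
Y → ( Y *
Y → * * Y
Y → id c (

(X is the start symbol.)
{ $, '(', '*' }

To compute FOLLOW(Y), find every occurrence of Y on a right-hand side N → α Y β: add FIRST(β) \ {ε}, and if β is empty or nullable also add FOLLOW(N). Iterate to a fixed point.

In X → * Y: Y is at the end, add FOLLOW(X)
In Y → Y ( Y: Y is followed by '(' Y, add FIRST('(' Y) \ {ε} = { '(' }
In Y → Y ( Y: Y is at the end; this adds FOLLOW(Y) to itself — nothing new
In Y → ( Y *: Y is followed by '*', add FIRST('*') \ {ε} = { '*' }
In Y → * * Y: Y is at the end; this adds FOLLOW(Y) to itself — nothing new

The FOLLOW sets referred to above (computed the same way, to a fixed point):
  FOLLOW(X) = { $ }

Taking the union: FOLLOW(Y) = { $, '(', '*' }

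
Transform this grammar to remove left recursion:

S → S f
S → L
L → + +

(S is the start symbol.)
S is directly left-recursive. The standard transformation for
  A → A α₁ | ... | A α_m | β₁ | ... | β_n
is
  A  → β₁ A' | ... | β_n A'
  A' → α₁ A' | ... | α_m A' | ε

S → L becomes S → L S'
S → S f becomes S' → f S'
Add S' → ε

Productions for other non-terminals are unchanged:
  L → + +

Resulting grammar:
S → L S'
S' → f S'
S' → ε
L → + +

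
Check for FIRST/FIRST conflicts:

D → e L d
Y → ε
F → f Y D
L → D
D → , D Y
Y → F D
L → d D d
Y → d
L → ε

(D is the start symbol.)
No FIRST/FIRST conflicts.

A FIRST/FIRST conflict occurs when two productions N → α and N → β for the same non-terminal have FIRST(α) ∩ FIRST(β) ≠ ∅ (with ε ∈ FIRST of a nullable right-hand side, so two nullable alternatives also conflict).

FIRST sets of the non-terminals at (or reachable through a nullable prefix from) the front of some alternative:
  FIRST(F) = { 'f' }
  FIRST(D) = { ',', 'e' }

Productions for D:
  D → e L d: FIRST = { 'e' }
  D → , D Y: FIRST = { ',' }
Productions for Y:
  Y → ε: FIRST = { ε }
  Y → F D: FIRST = { 'f' }
  Y → d: FIRST = { 'd' }
Productions for L:
  L → D: FIRST = { ',', 'e' }
  L → d D d: FIRST = { 'd' }
  L → ε: FIRST = { ε }
F has only one production, so no FIRST/FIRST conflict is possible there.

All alternatives of each non-terminal have pairwise disjoint FIRST sets.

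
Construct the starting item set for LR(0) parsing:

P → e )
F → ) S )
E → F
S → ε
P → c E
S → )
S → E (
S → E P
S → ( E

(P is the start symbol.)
{ [P → . c E], [P → . e )], [P' → . P] }

First, augment the grammar with P' → P
I₀ = CLOSURE({ [P' → . P] }):
  [P' → . P] has the dot before P: add [P → . e )], [P → . c E]
No further items can be added.

I₀ = { [P → . c E], [P → . e )], [P' → . P] }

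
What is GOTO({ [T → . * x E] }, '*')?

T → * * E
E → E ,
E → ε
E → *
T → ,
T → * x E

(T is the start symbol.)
GOTO(I, '*') = CLOSURE({ [A → αX.β] : [A → α.Xβ] ∈ I, X = '*' })

Items with dot before '*', with the dot advanced:
  [T → . * x E] → [T → * . x E]
Closure adds nothing (no advanced item has the dot before a non-terminal).

GOTO = { [T → * . x E] }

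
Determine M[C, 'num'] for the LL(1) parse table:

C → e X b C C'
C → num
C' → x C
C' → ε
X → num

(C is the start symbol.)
C → num

To find M[C, 'num'], we find productions for C where 'num' is in the predict set (PREDICT(N → α) = (FIRST(α) \ {ε}) ∪ (FOLLOW(N) if α ⇒* ε)).

C → e X b C C': PREDICT = { 'e' }
C → num: PREDICT = { 'num' }
  'num' is in predict set, so this production goes in M[C, 'num']

M[C, 'num'] = C → num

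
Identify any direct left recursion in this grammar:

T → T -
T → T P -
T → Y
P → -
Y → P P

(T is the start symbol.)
Yes, T is left-recursive

T → T -: LEFT RECURSIVE (starts with T)
T → T P -: LEFT RECURSIVE (starts with T)
T → Y: starts with Y
P → -: starts with '-'
Y → P P: starts with P

The grammar has direct left recursion on: T.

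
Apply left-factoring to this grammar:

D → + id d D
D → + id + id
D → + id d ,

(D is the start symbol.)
Left-factoring transforms A → αβ₁ | αβ₂ into A → αA' and A' → β₁ | β₂
(α is the longest common prefix among the alternatives). Repeat until
no nonterminal has two alternatives with a common prefix.

Round 1: D has alternatives sharing prefix '+ id'. Introduce D': D → + id D'
  Add: D' → d D
  Add: D' → + id
  Add: D' → d ,

Round 2: D' has alternatives sharing prefix 'd'. Introduce D'': D' → d D''
  Add: D'' → D
  Add: D'' → ,

No remaining common prefixes — done.

Resulting grammar:
D → + id D'
D' → d D''
D'' → D
D'' → ,
D' → + id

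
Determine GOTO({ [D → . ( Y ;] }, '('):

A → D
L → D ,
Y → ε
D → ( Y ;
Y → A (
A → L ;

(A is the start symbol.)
GOTO(I, '(') = CLOSURE({ [A → αX.β] : [A → α.Xβ] ∈ I, X = '(' })

Items with dot before '(', with the dot advanced:
  [D → . ( Y ;] → [D → ( . Y ;]
Closure of the advanced items:
  [D → ( . Y ;] has the dot before Y: add [Y → .], [Y → . A (]
  [Y → . A (] has the dot before A: add [A → . D], [A → . L ;]
  [A → . D] has the dot before D: add [D → . ( Y ;]
  [A → . L ;] has the dot before L: add [L → . D ,]

GOTO = { [A → . D], [A → . L ;], [D → ( . Y ;], [D → . ( Y ;], [L → . D ,], [Y → . A (], [Y → .] }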